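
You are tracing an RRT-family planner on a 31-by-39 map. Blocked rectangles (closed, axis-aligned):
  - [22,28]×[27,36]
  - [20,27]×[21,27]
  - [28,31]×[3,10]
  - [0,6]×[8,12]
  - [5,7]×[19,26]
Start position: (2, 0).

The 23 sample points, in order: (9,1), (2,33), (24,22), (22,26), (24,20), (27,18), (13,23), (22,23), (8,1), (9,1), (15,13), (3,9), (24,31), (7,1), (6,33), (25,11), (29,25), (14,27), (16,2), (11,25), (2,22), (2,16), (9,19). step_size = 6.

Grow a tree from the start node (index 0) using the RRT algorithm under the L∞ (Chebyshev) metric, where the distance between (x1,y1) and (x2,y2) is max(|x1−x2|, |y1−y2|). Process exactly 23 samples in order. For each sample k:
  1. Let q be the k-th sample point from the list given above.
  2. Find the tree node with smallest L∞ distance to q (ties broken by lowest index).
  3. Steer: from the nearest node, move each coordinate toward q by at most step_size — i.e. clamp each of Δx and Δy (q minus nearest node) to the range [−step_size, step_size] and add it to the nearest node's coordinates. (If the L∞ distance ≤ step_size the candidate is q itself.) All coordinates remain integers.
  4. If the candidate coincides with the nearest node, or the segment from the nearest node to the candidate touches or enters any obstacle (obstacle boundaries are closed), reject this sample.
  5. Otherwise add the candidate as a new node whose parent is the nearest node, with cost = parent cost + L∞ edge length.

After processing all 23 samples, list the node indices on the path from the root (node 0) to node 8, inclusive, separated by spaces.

1. q=(9,1) nearest=0 d=7 new=(8,1) → add node 1 parent=0 cost=6
2. q=(2,33) nearest=1 d=32 new=(2,7) → add node 2 parent=1 cost=12
3. q=(24,22) nearest=1 d=21 new=(14,7) → add node 3 parent=1 cost=12
4. q=(22,26) nearest=3 d=19 new=(20,13) → add node 4 parent=3 cost=18
5. q=(24,20) nearest=4 d=7 new=(24,19) → add node 5 parent=4 cost=24
6. q=(27,18) nearest=5 d=3 new=(27,18) → add node 6 parent=5 cost=27
7. q=(13,23) nearest=4 d=10 new=(14,19) → add node 7 parent=4 cost=24
8. q=(22,23) nearest=5 d=4 new=(22,23) → blocked by [20,27]×[21,27], reject
9. q=(8,1) nearest=1 d=0 → coincident, reject
10. q=(9,1) nearest=1 d=1 new=(9,1) → add node 8 parent=1 cost=7
11. q=(15,13) nearest=4 d=5 new=(15,13) → add node 9 parent=4 cost=23
12. q=(3,9) nearest=2 d=2 new=(3,9) → blocked by [0,6]×[8,12], reject
13. q=(24,31) nearest=5 d=12 new=(24,25) → blocked by [20,27]×[21,27], reject
14. q=(7,1) nearest=1 d=1 new=(7,1) → add node 10 parent=1 cost=7
15. q=(6,33) nearest=7 d=14 new=(8,25) → add node 11 parent=7 cost=30
16. q=(25,11) nearest=4 d=5 new=(25,11) → add node 12 parent=4 cost=23
17. q=(29,25) nearest=5 d=6 new=(29,25) → blocked by [20,27]×[21,27], reject
18. q=(14,27) nearest=11 d=6 new=(14,27) → add node 13 parent=11 cost=36
19. q=(16,2) nearest=3 d=5 new=(16,2) → add node 14 parent=3 cost=17
20. q=(11,25) nearest=11 d=3 new=(11,25) → add node 15 parent=11 cost=33
21. q=(2,22) nearest=11 d=6 new=(2,22) → blocked by [5,7]×[19,26], reject
22. q=(2,16) nearest=2 d=9 new=(2,13) → blocked by [0,6]×[8,12], reject
23. q=(9,19) nearest=7 d=5 new=(9,19) → add node 16 parent=7 cost=29

Path: 0 1 8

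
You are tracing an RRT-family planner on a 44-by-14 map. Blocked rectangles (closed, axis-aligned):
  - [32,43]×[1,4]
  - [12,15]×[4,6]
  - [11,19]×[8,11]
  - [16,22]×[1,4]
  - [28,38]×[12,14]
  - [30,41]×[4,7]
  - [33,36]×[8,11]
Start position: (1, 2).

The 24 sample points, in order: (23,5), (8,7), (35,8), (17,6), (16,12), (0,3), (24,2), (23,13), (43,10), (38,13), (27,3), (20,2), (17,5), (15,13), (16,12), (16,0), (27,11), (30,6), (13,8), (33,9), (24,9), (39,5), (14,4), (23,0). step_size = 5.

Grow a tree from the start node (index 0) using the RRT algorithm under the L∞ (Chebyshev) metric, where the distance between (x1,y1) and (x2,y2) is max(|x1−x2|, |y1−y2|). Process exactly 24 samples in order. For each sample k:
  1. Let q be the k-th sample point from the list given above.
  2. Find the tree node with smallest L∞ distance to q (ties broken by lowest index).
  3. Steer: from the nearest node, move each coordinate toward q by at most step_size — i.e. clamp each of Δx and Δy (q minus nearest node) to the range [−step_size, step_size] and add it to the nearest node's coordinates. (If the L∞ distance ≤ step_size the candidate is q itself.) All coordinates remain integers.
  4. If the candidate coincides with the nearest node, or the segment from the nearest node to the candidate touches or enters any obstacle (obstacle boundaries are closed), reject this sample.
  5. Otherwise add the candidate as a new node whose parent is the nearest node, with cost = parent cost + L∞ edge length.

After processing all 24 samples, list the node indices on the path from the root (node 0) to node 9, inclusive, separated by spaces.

1. q=(23,5) nearest=0 d=22 new=(6,5) → add node 1 parent=0 cost=5
2. q=(8,7) nearest=1 d=2 new=(8,7) → add node 2 parent=1 cost=7
3. q=(35,8) nearest=2 d=27 new=(13,8) → blocked by [11,19]×[8,11], reject
4. q=(17,6) nearest=2 d=9 new=(13,6) → blocked by [12,15]×[4,6], reject
5. q=(16,12) nearest=2 d=8 new=(13,12) → blocked by [11,19]×[8,11], reject
6. q=(0,3) nearest=0 d=1 new=(0,3) → add node 3 parent=0 cost=1
7. q=(24,2) nearest=2 d=16 new=(13,2) → add node 4 parent=2 cost=12
8. q=(23,13) nearest=4 d=11 new=(18,7) → blocked by [12,15]×[4,6], reject
9. q=(43,10) nearest=4 d=30 new=(18,7) → blocked by [12,15]×[4,6], reject
10. q=(38,13) nearest=4 d=25 new=(18,7) → blocked by [12,15]×[4,6], reject
11. q=(27,3) nearest=4 d=14 new=(18,3) → blocked by [16,22]×[1,4], reject
12. q=(20,2) nearest=4 d=7 new=(18,2) → blocked by [16,22]×[1,4], reject
13. q=(17,5) nearest=4 d=4 new=(17,5) → add node 5 parent=4 cost=16
14. q=(15,13) nearest=2 d=7 new=(13,12) → blocked by [11,19]×[8,11], reject
15. q=(16,12) nearest=5 d=7 new=(16,10) → blocked by [11,19]×[8,11], reject
16. q=(16,0) nearest=4 d=3 new=(16,0) → add node 6 parent=4 cost=15
17. q=(27,11) nearest=5 d=10 new=(22,10) → add node 7 parent=5 cost=21
18. q=(30,6) nearest=7 d=8 new=(27,6) → add node 8 parent=7 cost=26
19. q=(13,8) nearest=5 d=4 new=(13,8) → blocked by [11,19]×[8,11], reject
20. q=(33,9) nearest=8 d=6 new=(32,9) → add node 9 parent=8 cost=31
21. q=(24,9) nearest=7 d=2 new=(24,9) → add node 10 parent=7 cost=23
22. q=(39,5) nearest=9 d=7 new=(37,5) → blocked by [30,41]×[4,7], reject
23. q=(14,4) nearest=4 d=2 new=(14,4) → blocked by [12,15]×[4,6], reject
24. q=(23,0) nearest=5 d=6 new=(22,0) → blocked by [16,22]×[1,4], reject

Path: 0 1 2 4 5 7 8 9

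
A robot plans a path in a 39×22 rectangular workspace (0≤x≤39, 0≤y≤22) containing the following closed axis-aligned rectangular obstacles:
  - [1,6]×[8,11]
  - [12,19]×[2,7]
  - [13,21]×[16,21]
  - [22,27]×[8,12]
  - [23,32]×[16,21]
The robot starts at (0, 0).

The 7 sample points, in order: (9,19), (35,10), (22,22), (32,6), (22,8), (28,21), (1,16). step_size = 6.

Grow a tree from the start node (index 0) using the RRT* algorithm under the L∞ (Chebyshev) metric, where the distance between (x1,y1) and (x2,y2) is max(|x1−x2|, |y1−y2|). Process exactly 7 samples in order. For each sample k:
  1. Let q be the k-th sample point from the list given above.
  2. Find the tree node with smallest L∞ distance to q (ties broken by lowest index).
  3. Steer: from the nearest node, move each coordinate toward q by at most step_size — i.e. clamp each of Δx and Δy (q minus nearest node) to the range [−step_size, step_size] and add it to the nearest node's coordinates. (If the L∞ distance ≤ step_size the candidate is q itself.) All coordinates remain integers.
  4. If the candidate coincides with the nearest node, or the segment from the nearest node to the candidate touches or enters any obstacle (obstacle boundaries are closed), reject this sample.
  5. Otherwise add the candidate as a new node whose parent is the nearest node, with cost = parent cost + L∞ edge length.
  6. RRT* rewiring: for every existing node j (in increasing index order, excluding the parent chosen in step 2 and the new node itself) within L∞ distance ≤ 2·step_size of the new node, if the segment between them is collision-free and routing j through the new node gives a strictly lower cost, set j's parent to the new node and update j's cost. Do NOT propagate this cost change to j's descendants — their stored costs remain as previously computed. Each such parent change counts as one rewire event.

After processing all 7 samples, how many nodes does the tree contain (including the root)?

1. q=(9,19) nearest=0 d=19 new=(6,6) → add node 1 parent=0 cost=6
2. q=(35,10) nearest=1 d=29 new=(12,10) → add node 2 parent=1 cost=12
3. q=(22,22) nearest=2 d=12 new=(18,16) → blocked by [13,21]×[16,21], reject
4. q=(32,6) nearest=2 d=20 new=(18,6) → blocked by [12,19]×[2,7], reject
5. q=(22,8) nearest=2 d=10 new=(18,8) → add node 3 parent=2 cost=18
6. q=(28,21) nearest=3 d=13 new=(24,14) → blocked by [22,27]×[8,12], reject
7. q=(1,16) nearest=1 d=10 new=(1,12) → blocked by [1,6]×[8,11], reject

Node count: 4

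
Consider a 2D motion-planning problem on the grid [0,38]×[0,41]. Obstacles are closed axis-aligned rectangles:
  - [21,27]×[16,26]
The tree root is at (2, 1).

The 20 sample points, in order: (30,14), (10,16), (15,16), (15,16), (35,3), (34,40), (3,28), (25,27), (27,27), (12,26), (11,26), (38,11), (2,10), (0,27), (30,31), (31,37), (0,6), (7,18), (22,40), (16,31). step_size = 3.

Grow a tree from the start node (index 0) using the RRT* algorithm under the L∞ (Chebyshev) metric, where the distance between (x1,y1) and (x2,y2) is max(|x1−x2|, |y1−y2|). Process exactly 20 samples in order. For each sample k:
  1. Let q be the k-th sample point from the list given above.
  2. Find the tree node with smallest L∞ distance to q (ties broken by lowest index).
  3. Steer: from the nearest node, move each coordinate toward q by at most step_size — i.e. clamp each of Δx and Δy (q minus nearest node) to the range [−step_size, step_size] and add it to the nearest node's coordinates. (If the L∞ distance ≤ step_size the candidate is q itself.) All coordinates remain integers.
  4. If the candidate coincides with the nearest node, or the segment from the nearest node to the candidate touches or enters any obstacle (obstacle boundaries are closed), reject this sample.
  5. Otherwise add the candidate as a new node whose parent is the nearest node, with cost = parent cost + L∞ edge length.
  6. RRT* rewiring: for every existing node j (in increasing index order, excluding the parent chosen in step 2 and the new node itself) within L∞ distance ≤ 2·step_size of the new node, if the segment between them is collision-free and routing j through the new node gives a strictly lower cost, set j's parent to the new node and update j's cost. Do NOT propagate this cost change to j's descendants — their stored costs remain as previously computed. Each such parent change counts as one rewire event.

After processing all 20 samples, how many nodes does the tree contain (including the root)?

Node count: 18

1. q=(30,14) nearest=0 d=28 new=(5,4) → add node 1 parent=0 cost=3
2. q=(10,16) nearest=1 d=12 new=(8,7) → add node 2 parent=1 cost=6
3. q=(15,16) nearest=2 d=9 new=(11,10) → add node 3 parent=2 cost=9
4. q=(15,16) nearest=3 d=6 new=(14,13) → add node 4 parent=3 cost=12
5. q=(35,3) nearest=4 d=21 new=(17,10) → add node 5 parent=4 cost=15
6. q=(34,40) nearest=4 d=27 new=(17,16) → add node 6 parent=4 cost=15
7. q=(3,28) nearest=6 d=14 new=(14,19) → add node 7 parent=6 cost=18
8. q=(25,27) nearest=6 d=11 new=(20,19) → add node 8 parent=6 cost=18
9. q=(27,27) nearest=8 d=8 new=(23,22) → blocked by [21,27]×[16,26], reject
10. q=(12,26) nearest=7 d=7 new=(12,22) → add node 9 parent=7 cost=21
11. q=(11,26) nearest=9 d=4 new=(11,25) → add node 10 parent=9 cost=24
12. q=(38,11) nearest=8 d=18 new=(23,16) → blocked by [21,27]×[16,26], reject
13. q=(2,10) nearest=1 d=6 new=(2,7) → add node 11 parent=1 cost=6
14. q=(0,27) nearest=10 d=11 new=(8,27) → add node 12 parent=10 cost=27
15. q=(30,31) nearest=8 d=12 new=(23,22) → blocked by [21,27]×[16,26], reject
16. q=(31,37) nearest=7 d=18 new=(17,22) → add node 13 parent=7 cost=21
17. q=(0,6) nearest=11 d=2 new=(0,6) → add node 14 parent=11 cost=8
18. q=(7,18) nearest=9 d=5 new=(9,19) → add node 15 parent=9 cost=24
19. q=(22,40) nearest=12 d=14 new=(11,30) → add node 16 parent=12 cost=30
20. q=(16,31) nearest=16 d=5 new=(14,31) → add node 17 parent=16 cost=33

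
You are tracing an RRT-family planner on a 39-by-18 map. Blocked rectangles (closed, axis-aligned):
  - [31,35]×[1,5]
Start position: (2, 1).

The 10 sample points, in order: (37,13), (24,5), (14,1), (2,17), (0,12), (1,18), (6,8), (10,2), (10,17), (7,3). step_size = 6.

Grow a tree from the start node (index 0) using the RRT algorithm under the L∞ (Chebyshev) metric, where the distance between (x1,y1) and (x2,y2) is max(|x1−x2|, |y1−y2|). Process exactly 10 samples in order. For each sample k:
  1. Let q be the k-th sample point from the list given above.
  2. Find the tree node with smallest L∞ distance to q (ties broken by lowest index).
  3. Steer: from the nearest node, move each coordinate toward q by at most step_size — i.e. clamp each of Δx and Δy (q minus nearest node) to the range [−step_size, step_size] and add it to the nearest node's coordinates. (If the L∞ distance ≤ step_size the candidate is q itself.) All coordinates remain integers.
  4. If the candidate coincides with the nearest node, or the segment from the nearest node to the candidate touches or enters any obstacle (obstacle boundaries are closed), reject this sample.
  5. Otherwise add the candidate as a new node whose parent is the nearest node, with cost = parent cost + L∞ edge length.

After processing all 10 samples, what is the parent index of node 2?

1. q=(37,13) nearest=0 d=35 new=(8,7) → add node 1 parent=0 cost=6
2. q=(24,5) nearest=1 d=16 new=(14,5) → add node 2 parent=1 cost=12
3. q=(14,1) nearest=2 d=4 new=(14,1) → add node 3 parent=2 cost=16
4. q=(2,17) nearest=1 d=10 new=(2,13) → add node 4 parent=1 cost=12
5. q=(0,12) nearest=4 d=2 new=(0,12) → add node 5 parent=4 cost=14
6. q=(1,18) nearest=4 d=5 new=(1,18) → add node 6 parent=4 cost=17
7. q=(6,8) nearest=1 d=2 new=(6,8) → add node 7 parent=1 cost=8
8. q=(10,2) nearest=2 d=4 new=(10,2) → add node 8 parent=2 cost=16
9. q=(10,17) nearest=4 d=8 new=(8,17) → add node 9 parent=4 cost=18
10. q=(7,3) nearest=8 d=3 new=(7,3) → add node 10 parent=8 cost=19

Parent of node 2: 1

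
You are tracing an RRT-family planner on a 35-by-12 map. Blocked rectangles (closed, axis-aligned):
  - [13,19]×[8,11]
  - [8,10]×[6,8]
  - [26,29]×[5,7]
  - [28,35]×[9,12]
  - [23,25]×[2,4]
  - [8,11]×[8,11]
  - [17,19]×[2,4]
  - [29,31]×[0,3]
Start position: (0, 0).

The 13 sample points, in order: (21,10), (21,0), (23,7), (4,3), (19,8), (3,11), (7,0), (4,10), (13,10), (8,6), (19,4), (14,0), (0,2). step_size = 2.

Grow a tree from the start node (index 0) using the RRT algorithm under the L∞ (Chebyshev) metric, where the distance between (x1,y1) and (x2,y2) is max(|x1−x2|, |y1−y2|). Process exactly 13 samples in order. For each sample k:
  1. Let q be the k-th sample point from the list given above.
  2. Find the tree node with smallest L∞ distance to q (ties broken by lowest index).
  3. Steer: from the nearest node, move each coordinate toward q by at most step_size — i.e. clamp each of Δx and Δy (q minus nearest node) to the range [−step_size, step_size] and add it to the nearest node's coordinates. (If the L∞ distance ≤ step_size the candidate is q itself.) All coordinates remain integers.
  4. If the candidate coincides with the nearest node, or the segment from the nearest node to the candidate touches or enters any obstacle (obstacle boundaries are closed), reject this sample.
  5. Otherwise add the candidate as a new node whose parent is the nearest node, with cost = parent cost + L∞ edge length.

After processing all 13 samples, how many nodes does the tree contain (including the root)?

Node count: 12

1. q=(21,10) nearest=0 d=21 new=(2,2) → add node 1 parent=0 cost=2
2. q=(21,0) nearest=1 d=19 new=(4,0) → add node 2 parent=1 cost=4
3. q=(23,7) nearest=2 d=19 new=(6,2) → add node 3 parent=2 cost=6
4. q=(4,3) nearest=1 d=2 new=(4,3) → add node 4 parent=1 cost=4
5. q=(19,8) nearest=3 d=13 new=(8,4) → add node 5 parent=3 cost=8
6. q=(3,11) nearest=5 d=7 new=(6,6) → add node 6 parent=5 cost=10
7. q=(7,0) nearest=3 d=2 new=(7,0) → add node 7 parent=3 cost=8
8. q=(4,10) nearest=6 d=4 new=(4,8) → add node 8 parent=6 cost=12
9. q=(13,10) nearest=5 d=6 new=(10,6) → blocked by [8,10]×[6,8], reject
10. q=(8,6) nearest=5 d=2 new=(8,6) → blocked by [8,10]×[6,8], reject
11. q=(19,4) nearest=5 d=11 new=(10,4) → add node 9 parent=5 cost=10
12. q=(14,0) nearest=9 d=4 new=(12,2) → add node 10 parent=9 cost=12
13. q=(0,2) nearest=0 d=2 new=(0,2) → add node 11 parent=0 cost=2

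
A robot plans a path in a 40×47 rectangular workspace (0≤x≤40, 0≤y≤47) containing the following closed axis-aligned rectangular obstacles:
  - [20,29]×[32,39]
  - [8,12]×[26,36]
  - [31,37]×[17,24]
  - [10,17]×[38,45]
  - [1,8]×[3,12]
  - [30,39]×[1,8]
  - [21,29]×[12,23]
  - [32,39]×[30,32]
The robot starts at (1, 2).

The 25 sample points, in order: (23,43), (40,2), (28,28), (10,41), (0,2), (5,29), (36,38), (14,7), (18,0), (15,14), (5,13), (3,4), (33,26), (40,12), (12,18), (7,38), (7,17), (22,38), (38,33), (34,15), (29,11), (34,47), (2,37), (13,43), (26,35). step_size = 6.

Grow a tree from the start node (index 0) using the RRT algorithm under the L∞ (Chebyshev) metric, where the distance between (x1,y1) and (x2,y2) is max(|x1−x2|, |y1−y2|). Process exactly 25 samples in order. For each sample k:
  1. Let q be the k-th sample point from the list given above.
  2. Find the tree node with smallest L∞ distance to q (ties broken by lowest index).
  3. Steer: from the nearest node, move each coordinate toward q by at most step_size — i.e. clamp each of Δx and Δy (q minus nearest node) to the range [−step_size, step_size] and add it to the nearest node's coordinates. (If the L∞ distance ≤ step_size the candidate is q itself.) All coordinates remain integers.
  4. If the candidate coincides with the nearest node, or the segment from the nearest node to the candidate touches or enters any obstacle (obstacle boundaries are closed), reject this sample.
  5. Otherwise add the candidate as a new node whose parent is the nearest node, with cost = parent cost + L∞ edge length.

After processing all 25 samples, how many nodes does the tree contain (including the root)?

Node count: 13

1. q=(23,43) nearest=0 d=41 new=(7,8) → blocked by [1,8]×[3,12], reject
2. q=(40,2) nearest=0 d=39 new=(7,2) → add node 1 parent=0 cost=6
3. q=(28,28) nearest=1 d=26 new=(13,8) → blocked by [1,8]×[3,12], reject
4. q=(10,41) nearest=0 d=39 new=(7,8) → blocked by [1,8]×[3,12], reject
5. q=(0,2) nearest=0 d=1 new=(0,2) → add node 2 parent=0 cost=1
6. q=(5,29) nearest=0 d=27 new=(5,8) → blocked by [1,8]×[3,12], reject
7. q=(36,38) nearest=0 d=36 new=(7,8) → blocked by [1,8]×[3,12], reject
8. q=(14,7) nearest=1 d=7 new=(13,7) → add node 3 parent=1 cost=12
9. q=(18,0) nearest=3 d=7 new=(18,1) → add node 4 parent=3 cost=18
10. q=(15,14) nearest=3 d=7 new=(15,13) → add node 5 parent=3 cost=18
11. q=(5,13) nearest=3 d=8 new=(7,13) → blocked by [1,8]×[3,12], reject
12. q=(3,4) nearest=0 d=2 new=(3,4) → blocked by [1,8]×[3,12], reject
13. q=(33,26) nearest=5 d=18 new=(21,19) → blocked by [21,29]×[12,23], reject
14. q=(40,12) nearest=4 d=22 new=(24,7) → add node 6 parent=4 cost=24
15. q=(12,18) nearest=5 d=5 new=(12,18) → add node 7 parent=5 cost=23
16. q=(7,38) nearest=7 d=20 new=(7,24) → add node 8 parent=7 cost=29
17. q=(7,17) nearest=7 d=5 new=(7,17) → add node 9 parent=7 cost=28
18. q=(22,38) nearest=8 d=15 new=(13,30) → blocked by [8,12]×[26,36], reject
19. q=(38,33) nearest=5 d=23 new=(21,19) → blocked by [21,29]×[12,23], reject
20. q=(34,15) nearest=6 d=10 new=(30,13) → blocked by [21,29]×[12,23], reject
21. q=(29,11) nearest=6 d=5 new=(29,11) → add node 10 parent=6 cost=29
22. q=(34,47) nearest=8 d=27 new=(13,30) → blocked by [8,12]×[26,36], reject
23. q=(2,37) nearest=8 d=13 new=(2,30) → add node 11 parent=8 cost=35
24. q=(13,43) nearest=11 d=13 new=(8,36) → blocked by [8,12]×[26,36], reject
25. q=(26,35) nearest=7 d=17 new=(18,24) → add node 12 parent=7 cost=29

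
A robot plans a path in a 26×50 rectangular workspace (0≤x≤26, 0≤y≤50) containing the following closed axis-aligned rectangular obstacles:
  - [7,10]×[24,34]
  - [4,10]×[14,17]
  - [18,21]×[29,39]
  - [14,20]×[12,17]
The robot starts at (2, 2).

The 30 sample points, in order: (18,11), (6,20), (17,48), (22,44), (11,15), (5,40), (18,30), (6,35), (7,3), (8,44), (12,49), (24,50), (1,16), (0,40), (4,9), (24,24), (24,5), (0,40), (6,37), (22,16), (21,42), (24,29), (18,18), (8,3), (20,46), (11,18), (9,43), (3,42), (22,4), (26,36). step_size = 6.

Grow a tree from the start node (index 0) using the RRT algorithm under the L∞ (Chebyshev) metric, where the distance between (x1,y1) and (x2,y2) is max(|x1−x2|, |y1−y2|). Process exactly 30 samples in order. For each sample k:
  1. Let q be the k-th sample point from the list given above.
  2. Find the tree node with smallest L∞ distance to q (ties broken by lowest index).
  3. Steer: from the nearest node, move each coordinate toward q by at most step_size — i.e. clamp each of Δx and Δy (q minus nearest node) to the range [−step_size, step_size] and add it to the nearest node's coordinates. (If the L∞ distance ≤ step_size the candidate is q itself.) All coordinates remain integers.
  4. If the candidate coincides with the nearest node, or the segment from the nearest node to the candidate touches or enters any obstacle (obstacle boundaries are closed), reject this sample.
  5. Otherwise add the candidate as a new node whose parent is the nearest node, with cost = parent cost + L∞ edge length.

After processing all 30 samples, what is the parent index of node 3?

Parent of node 3: 0

1. q=(18,11) nearest=0 d=16 new=(8,8) → add node 1 parent=0 cost=6
2. q=(6,20) nearest=1 d=12 new=(6,14) → blocked by [4,10]×[14,17], reject
3. q=(17,48) nearest=1 d=40 new=(14,14) → blocked by [14,20]×[12,17], reject
4. q=(22,44) nearest=1 d=36 new=(14,14) → blocked by [14,20]×[12,17], reject
5. q=(11,15) nearest=1 d=7 new=(11,14) → add node 2 parent=1 cost=12
6. q=(5,40) nearest=2 d=26 new=(5,20) → blocked by [4,10]×[14,17], reject
7. q=(18,30) nearest=2 d=16 new=(17,20) → blocked by [14,20]×[12,17], reject
8. q=(6,35) nearest=2 d=21 new=(6,20) → blocked by [4,10]×[14,17], reject
9. q=(7,3) nearest=0 d=5 new=(7,3) → add node 3 parent=0 cost=5
10. q=(8,44) nearest=2 d=30 new=(8,20) → blocked by [4,10]×[14,17], reject
11. q=(12,49) nearest=2 d=35 new=(12,20) → add node 4 parent=2 cost=18
12. q=(24,50) nearest=4 d=30 new=(18,26) → add node 5 parent=4 cost=24
13. q=(1,16) nearest=1 d=8 new=(2,14) → add node 6 parent=1 cost=12
14. q=(0,40) nearest=5 d=18 new=(12,32) → add node 7 parent=5 cost=30
15. q=(4,9) nearest=1 d=4 new=(4,9) → add node 8 parent=1 cost=10
16. q=(24,24) nearest=5 d=6 new=(24,24) → add node 9 parent=5 cost=30
17. q=(24,5) nearest=2 d=13 new=(17,8) → add node 10 parent=2 cost=18
18. q=(0,40) nearest=7 d=12 new=(6,38) → blocked by [7,10]×[24,34], reject
19. q=(6,37) nearest=7 d=6 new=(6,37) → blocked by [7,10]×[24,34], reject
20. q=(22,16) nearest=9 d=8 new=(22,18) → add node 11 parent=9 cost=36
21. q=(21,42) nearest=7 d=10 new=(18,38) → blocked by [18,21]×[29,39], reject
22. q=(24,29) nearest=9 d=5 new=(24,29) → add node 12 parent=9 cost=35
23. q=(18,18) nearest=11 d=4 new=(18,18) → add node 13 parent=11 cost=40
24. q=(8,3) nearest=3 d=1 new=(8,3) → add node 14 parent=3 cost=6
25. q=(20,46) nearest=7 d=14 new=(18,38) → blocked by [18,21]×[29,39], reject
26. q=(11,18) nearest=4 d=2 new=(11,18) → add node 15 parent=4 cost=20
27. q=(9,43) nearest=7 d=11 new=(9,38) → add node 16 parent=7 cost=36
28. q=(3,42) nearest=16 d=6 new=(3,42) → add node 17 parent=16 cost=42
29. q=(22,4) nearest=10 d=5 new=(22,4) → add node 18 parent=10 cost=23
30. q=(26,36) nearest=12 d=7 new=(26,35) → add node 19 parent=12 cost=41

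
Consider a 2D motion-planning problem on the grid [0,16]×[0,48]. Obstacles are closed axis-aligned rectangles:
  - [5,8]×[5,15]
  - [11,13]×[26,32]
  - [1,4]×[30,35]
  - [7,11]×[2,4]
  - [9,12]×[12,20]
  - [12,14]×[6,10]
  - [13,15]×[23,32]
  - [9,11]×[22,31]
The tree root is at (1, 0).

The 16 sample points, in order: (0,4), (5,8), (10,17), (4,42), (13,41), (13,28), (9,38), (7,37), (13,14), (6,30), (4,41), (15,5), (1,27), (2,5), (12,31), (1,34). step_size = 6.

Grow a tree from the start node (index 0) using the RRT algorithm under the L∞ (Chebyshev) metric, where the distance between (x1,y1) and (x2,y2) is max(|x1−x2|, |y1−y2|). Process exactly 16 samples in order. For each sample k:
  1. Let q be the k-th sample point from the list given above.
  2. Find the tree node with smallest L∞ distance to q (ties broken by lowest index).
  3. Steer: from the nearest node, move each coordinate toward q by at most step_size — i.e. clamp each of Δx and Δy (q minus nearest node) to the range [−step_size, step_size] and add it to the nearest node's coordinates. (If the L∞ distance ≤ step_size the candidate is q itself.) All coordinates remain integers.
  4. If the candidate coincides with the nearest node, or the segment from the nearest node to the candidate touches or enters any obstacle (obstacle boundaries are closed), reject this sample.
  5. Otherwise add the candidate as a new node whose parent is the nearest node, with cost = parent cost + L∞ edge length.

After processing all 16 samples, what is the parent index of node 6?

1. q=(0,4) nearest=0 d=4 new=(0,4) → add node 1 parent=0 cost=4
2. q=(5,8) nearest=1 d=5 new=(5,8) → blocked by [5,8]×[5,15], reject
3. q=(10,17) nearest=1 d=13 new=(6,10) → blocked by [5,8]×[5,15], reject
4. q=(4,42) nearest=1 d=38 new=(4,10) → add node 2 parent=1 cost=10
5. q=(13,41) nearest=2 d=31 new=(10,16) → blocked by [5,8]×[5,15], reject
6. q=(13,28) nearest=2 d=18 new=(10,16) → blocked by [5,8]×[5,15], reject
7. q=(9,38) nearest=2 d=28 new=(9,16) → blocked by [5,8]×[5,15], reject
8. q=(7,37) nearest=2 d=27 new=(7,16) → blocked by [5,8]×[5,15], reject
9. q=(13,14) nearest=2 d=9 new=(10,14) → blocked by [5,8]×[5,15], reject
10. q=(6,30) nearest=2 d=20 new=(6,16) → blocked by [5,8]×[5,15], reject
11. q=(4,41) nearest=2 d=31 new=(4,16) → add node 3 parent=2 cost=16
12. q=(15,5) nearest=2 d=11 new=(10,5) → blocked by [5,8]×[5,15], reject
13. q=(1,27) nearest=3 d=11 new=(1,22) → add node 4 parent=3 cost=22
14. q=(2,5) nearest=1 d=2 new=(2,5) → add node 5 parent=1 cost=6
15. q=(12,31) nearest=4 d=11 new=(7,28) → add node 6 parent=4 cost=28
16. q=(1,34) nearest=6 d=6 new=(1,34) → blocked by [1,4]×[30,35], reject

Parent of node 6: 4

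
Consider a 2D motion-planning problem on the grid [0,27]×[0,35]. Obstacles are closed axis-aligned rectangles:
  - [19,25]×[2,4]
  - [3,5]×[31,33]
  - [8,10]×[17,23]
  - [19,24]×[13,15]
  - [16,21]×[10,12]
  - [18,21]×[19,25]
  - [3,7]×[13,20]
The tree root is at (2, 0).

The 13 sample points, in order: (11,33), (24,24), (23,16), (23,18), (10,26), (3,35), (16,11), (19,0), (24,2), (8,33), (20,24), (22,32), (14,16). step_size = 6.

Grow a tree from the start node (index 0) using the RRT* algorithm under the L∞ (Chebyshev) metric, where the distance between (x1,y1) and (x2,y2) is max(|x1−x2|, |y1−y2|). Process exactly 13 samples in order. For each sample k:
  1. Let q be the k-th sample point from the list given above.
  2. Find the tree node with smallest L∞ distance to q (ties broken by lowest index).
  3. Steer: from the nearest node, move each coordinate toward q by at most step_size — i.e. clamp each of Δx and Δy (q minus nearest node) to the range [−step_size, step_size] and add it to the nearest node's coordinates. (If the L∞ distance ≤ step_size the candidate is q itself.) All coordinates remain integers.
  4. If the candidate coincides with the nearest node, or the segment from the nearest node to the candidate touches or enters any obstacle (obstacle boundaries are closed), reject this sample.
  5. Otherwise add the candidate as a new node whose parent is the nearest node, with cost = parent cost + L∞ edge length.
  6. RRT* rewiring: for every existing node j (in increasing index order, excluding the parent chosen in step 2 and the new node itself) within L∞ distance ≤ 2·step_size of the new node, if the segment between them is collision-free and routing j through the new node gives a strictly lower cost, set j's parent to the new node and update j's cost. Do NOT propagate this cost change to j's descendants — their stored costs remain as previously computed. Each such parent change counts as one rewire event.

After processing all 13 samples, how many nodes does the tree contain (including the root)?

Node count: 11

1. q=(11,33) nearest=0 d=33 new=(8,6) → add node 1 parent=0 cost=6
2. q=(24,24) nearest=1 d=18 new=(14,12) → add node 2 parent=1 cost=12
3. q=(23,16) nearest=2 d=9 new=(20,16) → add node 3 parent=2 cost=18
4. q=(23,18) nearest=3 d=3 new=(23,18) → add node 4 parent=3 cost=21
5. q=(10,26) nearest=3 d=10 new=(14,22) → add node 5 parent=3 cost=24
6. q=(3,35) nearest=5 d=13 new=(8,28) → add node 6 parent=5 cost=30
7. q=(16,11) nearest=2 d=2 new=(16,11) → blocked by [16,21]×[10,12], reject
8. q=(19,0) nearest=1 d=11 new=(14,0) → add node 7 parent=1 cost=12
9. q=(24,2) nearest=2 d=10 new=(20,6) → blocked by [16,21]×[10,12], reject
10. q=(8,33) nearest=6 d=5 new=(8,33) → add node 8 parent=6 cost=35
11. q=(20,24) nearest=4 d=6 new=(20,24) → blocked by [18,21]×[19,25], reject
12. q=(22,32) nearest=5 d=10 new=(20,28) → add node 9 parent=5 cost=30
13. q=(14,16) nearest=2 d=4 new=(14,16) → add node 10 parent=2 cost=16; rewire 5→10 (22<24); rewire 6→10 (28<30)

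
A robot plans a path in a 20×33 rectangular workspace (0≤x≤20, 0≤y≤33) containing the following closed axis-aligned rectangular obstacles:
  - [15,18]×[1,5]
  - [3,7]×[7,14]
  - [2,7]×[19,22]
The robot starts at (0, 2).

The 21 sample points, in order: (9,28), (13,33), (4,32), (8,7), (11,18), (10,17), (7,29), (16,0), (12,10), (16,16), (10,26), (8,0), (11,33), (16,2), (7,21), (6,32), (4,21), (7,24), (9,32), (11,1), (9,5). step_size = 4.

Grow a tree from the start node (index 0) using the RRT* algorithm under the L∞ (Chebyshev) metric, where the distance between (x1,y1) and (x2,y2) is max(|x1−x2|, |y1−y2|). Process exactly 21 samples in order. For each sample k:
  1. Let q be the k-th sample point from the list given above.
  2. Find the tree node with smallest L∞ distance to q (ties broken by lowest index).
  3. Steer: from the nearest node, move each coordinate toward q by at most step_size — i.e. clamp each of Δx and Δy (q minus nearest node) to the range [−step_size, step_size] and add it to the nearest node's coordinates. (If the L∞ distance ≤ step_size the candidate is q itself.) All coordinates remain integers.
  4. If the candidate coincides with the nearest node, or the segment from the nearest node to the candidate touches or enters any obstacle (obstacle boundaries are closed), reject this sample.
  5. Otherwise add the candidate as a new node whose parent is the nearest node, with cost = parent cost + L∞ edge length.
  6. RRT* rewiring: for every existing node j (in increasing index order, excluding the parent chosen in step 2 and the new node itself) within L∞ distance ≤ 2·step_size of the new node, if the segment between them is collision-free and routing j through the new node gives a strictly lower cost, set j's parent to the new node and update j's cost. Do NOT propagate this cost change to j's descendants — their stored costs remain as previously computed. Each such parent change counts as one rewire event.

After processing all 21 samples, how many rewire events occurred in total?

1. q=(9,28) nearest=0 d=26 new=(4,6) → add node 1 parent=0 cost=4
2. q=(13,33) nearest=1 d=27 new=(8,10) → blocked by [3,7]×[7,14], reject
3. q=(4,32) nearest=1 d=26 new=(4,10) → blocked by [3,7]×[7,14], reject
4. q=(8,7) nearest=1 d=4 new=(8,7) → add node 2 parent=1 cost=8
5. q=(11,18) nearest=2 d=11 new=(11,11) → add node 3 parent=2 cost=12
6. q=(10,17) nearest=3 d=6 new=(10,15) → add node 4 parent=3 cost=16
7. q=(7,29) nearest=4 d=14 new=(7,19) → blocked by [2,7]×[19,22], reject
8. q=(16,0) nearest=2 d=8 new=(12,3) → add node 5 parent=2 cost=12
9. q=(12,10) nearest=3 d=1 new=(12,10) → add node 6 parent=3 cost=13
10. q=(16,16) nearest=3 d=5 new=(15,15) → add node 7 parent=3 cost=16
11. q=(10,26) nearest=4 d=11 new=(10,19) → add node 8 parent=4 cost=20
12. q=(8,0) nearest=5 d=4 new=(8,0) → add node 9 parent=5 cost=16
13. q=(11,33) nearest=8 d=14 new=(11,23) → add node 10 parent=8 cost=24
14. q=(16,2) nearest=5 d=4 new=(16,2) → blocked by [15,18]×[1,5], reject
15. q=(7,21) nearest=8 d=3 new=(7,21) → blocked by [2,7]×[19,22], reject
16. q=(6,32) nearest=10 d=9 new=(7,27) → add node 11 parent=10 cost=28
17. q=(4,21) nearest=4 d=6 new=(6,19) → blocked by [2,7]×[19,22], reject
18. q=(7,24) nearest=11 d=3 new=(7,24) → add node 12 parent=11 cost=31
19. q=(9,32) nearest=11 d=5 new=(9,31) → add node 13 parent=11 cost=32
20. q=(11,1) nearest=5 d=2 new=(11,1) → add node 14 parent=5 cost=14
21. q=(9,5) nearest=2 d=2 new=(9,5) → add node 15 parent=2 cost=10; rewire 9→15 (15<16)

Rewire events: 1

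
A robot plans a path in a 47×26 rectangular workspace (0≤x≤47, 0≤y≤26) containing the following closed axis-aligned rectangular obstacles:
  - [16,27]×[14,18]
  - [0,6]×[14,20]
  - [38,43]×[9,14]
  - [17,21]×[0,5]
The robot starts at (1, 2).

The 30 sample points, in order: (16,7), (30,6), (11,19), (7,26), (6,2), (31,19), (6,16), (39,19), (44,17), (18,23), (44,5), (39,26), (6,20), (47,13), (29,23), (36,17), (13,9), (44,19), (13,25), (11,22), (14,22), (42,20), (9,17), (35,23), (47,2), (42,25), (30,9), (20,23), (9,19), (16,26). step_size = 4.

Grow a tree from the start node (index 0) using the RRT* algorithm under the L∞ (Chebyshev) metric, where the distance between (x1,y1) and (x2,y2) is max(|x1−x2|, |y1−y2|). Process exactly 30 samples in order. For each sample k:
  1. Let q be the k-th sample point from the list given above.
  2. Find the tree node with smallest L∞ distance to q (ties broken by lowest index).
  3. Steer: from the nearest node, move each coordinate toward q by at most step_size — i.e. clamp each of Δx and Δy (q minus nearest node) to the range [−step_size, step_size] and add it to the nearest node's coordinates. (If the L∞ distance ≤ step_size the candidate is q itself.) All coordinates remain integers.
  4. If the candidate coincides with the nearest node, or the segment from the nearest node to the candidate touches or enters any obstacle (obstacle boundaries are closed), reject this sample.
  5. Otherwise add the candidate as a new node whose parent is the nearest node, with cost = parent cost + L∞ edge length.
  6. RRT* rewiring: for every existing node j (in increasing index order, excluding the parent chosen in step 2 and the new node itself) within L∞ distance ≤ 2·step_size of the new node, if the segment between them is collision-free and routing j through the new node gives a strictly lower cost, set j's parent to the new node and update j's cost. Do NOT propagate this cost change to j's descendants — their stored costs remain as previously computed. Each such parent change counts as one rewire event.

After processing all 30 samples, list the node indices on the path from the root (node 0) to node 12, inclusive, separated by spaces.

Path: 0 1 2 6 12

1. q=(16,7) nearest=0 d=15 new=(5,6) → add node 1 parent=0 cost=4
2. q=(30,6) nearest=1 d=25 new=(9,6) → add node 2 parent=1 cost=8
3. q=(11,19) nearest=1 d=13 new=(9,10) → add node 3 parent=1 cost=8
4. q=(7,26) nearest=3 d=16 new=(7,14) → add node 4 parent=3 cost=12
5. q=(6,2) nearest=1 d=4 new=(6,2) → add node 5 parent=1 cost=8
6. q=(31,19) nearest=2 d=22 new=(13,10) → add node 6 parent=2 cost=12
7. q=(6,16) nearest=4 d=2 new=(6,16) → blocked by [0,6]×[14,20], reject
8. q=(39,19) nearest=6 d=26 new=(17,14) → blocked by [16,27]×[14,18], reject
9. q=(44,17) nearest=6 d=31 new=(17,14) → blocked by [16,27]×[14,18], reject
10. q=(18,23) nearest=4 d=11 new=(11,18) → add node 7 parent=4 cost=16
11. q=(44,5) nearest=6 d=31 new=(17,6) → add node 8 parent=6 cost=16
12. q=(39,26) nearest=8 d=22 new=(21,10) → add node 9 parent=8 cost=20
13. q=(6,20) nearest=7 d=5 new=(7,20) → add node 10 parent=7 cost=20
14. q=(47,13) nearest=9 d=26 new=(25,13) → add node 11 parent=9 cost=24
15. q=(29,23) nearest=11 d=10 new=(29,17) → blocked by [16,27]×[14,18], reject
16. q=(36,17) nearest=11 d=11 new=(29,17) → blocked by [16,27]×[14,18], reject
17. q=(13,9) nearest=6 d=1 new=(13,9) → add node 12 parent=6 cost=13
18. q=(44,19) nearest=11 d=19 new=(29,17) → blocked by [16,27]×[14,18], reject
19. q=(13,25) nearest=10 d=6 new=(11,24) → add node 13 parent=10 cost=24
20. q=(11,22) nearest=13 d=2 new=(11,22) → add node 14 parent=13 cost=26
21. q=(14,22) nearest=13 d=3 new=(14,22) → add node 15 parent=13 cost=27
22. q=(42,20) nearest=11 d=17 new=(29,17) → blocked by [16,27]×[14,18], reject
23. q=(9,17) nearest=7 d=2 new=(9,17) → add node 16 parent=7 cost=18; rewire 14→16 (23<26); rewire 15→16 (23<27)
24. q=(35,23) nearest=11 d=10 new=(29,17) → blocked by [16,27]×[14,18], reject
25. q=(47,2) nearest=11 d=22 new=(29,9) → add node 17 parent=11 cost=28
26. q=(42,25) nearest=17 d=16 new=(33,13) → add node 18 parent=17 cost=32
27. q=(30,9) nearest=17 d=1 new=(30,9) → add node 19 parent=17 cost=29
28. q=(20,23) nearest=15 d=6 new=(18,23) → add node 20 parent=15 cost=27
29. q=(9,19) nearest=7 d=2 new=(9,19) → add node 21 parent=7 cost=18; rewire 13→21 (23<24); rewire 14→21 (21<23)
30. q=(16,26) nearest=20 d=3 new=(16,26) → add node 22 parent=20 cost=30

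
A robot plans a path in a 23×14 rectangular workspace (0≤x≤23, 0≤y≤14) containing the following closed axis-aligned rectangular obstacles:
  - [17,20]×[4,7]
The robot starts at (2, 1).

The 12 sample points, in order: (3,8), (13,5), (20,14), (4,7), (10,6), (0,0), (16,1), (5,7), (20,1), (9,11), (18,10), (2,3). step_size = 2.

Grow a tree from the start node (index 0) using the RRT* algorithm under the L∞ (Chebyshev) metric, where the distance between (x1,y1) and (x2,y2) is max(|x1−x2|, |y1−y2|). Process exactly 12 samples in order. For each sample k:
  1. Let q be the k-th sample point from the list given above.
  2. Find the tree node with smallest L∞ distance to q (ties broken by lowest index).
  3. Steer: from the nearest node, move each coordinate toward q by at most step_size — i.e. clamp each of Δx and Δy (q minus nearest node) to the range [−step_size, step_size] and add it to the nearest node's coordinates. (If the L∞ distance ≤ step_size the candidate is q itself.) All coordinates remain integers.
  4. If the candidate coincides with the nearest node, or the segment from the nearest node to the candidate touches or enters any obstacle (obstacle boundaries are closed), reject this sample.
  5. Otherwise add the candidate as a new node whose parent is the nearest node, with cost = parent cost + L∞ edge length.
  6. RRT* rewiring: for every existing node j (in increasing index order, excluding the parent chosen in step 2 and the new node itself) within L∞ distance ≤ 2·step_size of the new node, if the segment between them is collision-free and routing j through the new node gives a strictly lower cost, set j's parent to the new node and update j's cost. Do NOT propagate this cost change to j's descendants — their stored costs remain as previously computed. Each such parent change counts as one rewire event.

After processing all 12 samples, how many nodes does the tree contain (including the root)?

Node count: 13

1. q=(3,8) nearest=0 d=7 new=(3,3) → add node 1 parent=0 cost=2
2. q=(13,5) nearest=1 d=10 new=(5,5) → add node 2 parent=1 cost=4
3. q=(20,14) nearest=2 d=15 new=(7,7) → add node 3 parent=2 cost=6
4. q=(4,7) nearest=2 d=2 new=(4,7) → add node 4 parent=2 cost=6
5. q=(10,6) nearest=3 d=3 new=(9,6) → add node 5 parent=3 cost=8
6. q=(0,0) nearest=0 d=2 new=(0,0) → add node 6 parent=0 cost=2
7. q=(16,1) nearest=5 d=7 new=(11,4) → add node 7 parent=5 cost=10
8. q=(5,7) nearest=4 d=1 new=(5,7) → add node 8 parent=4 cost=7
9. q=(20,1) nearest=7 d=9 new=(13,2) → add node 9 parent=7 cost=12
10. q=(9,11) nearest=3 d=4 new=(9,9) → add node 10 parent=3 cost=8
11. q=(18,10) nearest=7 d=7 new=(13,6) → add node 11 parent=7 cost=12
12. q=(2,3) nearest=1 d=1 new=(2,3) → add node 12 parent=1 cost=3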